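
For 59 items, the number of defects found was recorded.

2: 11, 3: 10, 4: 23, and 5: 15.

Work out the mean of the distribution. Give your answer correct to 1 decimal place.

3.7

Values: 2, 3, 4, 5
Σfx = 11×2 + 10×3 + 23×4 + 15×5 = 219
n = Σf = 59
Mean = 219 / 59 = 3.7119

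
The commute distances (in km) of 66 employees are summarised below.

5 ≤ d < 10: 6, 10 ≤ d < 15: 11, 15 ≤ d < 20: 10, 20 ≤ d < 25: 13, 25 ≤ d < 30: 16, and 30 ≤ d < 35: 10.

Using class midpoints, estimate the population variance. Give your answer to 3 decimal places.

60.996

Midpoints: 7.5, 12.5, 17.5, 22.5, 27.5, 32.5
n = 66, Σfm = 1415, mean = 21.4394
Σfm² = 34362.5
Σf(m − x̄)² = Σfm² − (Σfm)²/n = 34362.5 − 1415²/66 = 4025.7576
Population variance = 4025.7576 / 66 = 60.9963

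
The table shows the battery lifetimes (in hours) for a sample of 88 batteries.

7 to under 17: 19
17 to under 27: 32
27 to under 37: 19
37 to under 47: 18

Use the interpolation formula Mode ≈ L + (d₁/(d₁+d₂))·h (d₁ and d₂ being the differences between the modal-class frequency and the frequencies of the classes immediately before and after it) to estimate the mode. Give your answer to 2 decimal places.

22.00

Modal class: 17 to under 27 (highest frequency 32).
d₁ = 32 − 19 = 13, d₂ = 32 − 19 = 13
Mode ≈ 17 + (13/(13+13)) × 10 = 17 + 5.0000 = 22.0000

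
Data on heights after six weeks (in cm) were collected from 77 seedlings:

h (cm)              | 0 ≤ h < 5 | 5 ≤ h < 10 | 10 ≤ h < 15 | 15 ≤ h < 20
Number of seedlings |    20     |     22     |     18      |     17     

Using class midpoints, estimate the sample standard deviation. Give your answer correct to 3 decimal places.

5.522

Midpoints: 2.5, 7.5, 12.5, 17.5
n = 77, Σfm = 737.5, mean = 9.5779
Σfm² = 9381.25
Σf(m − x̄)² = Σfm² − (Σfm)²/n = 9381.25 − 737.5²/77 = 2317.5325
Sample variance = 2317.5325 / 76 = 30.4938
Standard deviation = √30.4938 = 5.5221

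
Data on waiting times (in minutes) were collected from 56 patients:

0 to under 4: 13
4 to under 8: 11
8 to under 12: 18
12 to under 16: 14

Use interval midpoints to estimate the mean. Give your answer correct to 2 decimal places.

Midpoints: 2, 6, 10, 14
Σfm = 13×2 + 11×6 + 18×10 + 14×14 = 468
n = Σf = 56
Mean = 468 / 56 = 8.3571

8.36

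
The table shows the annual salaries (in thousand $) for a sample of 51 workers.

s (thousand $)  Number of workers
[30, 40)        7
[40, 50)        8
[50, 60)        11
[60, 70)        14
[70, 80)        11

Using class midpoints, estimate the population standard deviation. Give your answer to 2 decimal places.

13.30

Midpoints: 35, 45, 55, 65, 75
n = 51, Σfm = 2945, mean = 57.7451
Σfm² = 179075
Σf(m − x̄)² = Σfm² − (Σfm)²/n = 179075 − 2945²/51 = 9015.6863
Population variance = 9015.6863 / 51 = 176.7782
Standard deviation = √176.7782 = 13.2958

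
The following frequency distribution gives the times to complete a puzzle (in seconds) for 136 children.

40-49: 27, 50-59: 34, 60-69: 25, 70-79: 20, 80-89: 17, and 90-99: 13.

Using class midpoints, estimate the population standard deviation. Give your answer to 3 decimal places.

Midpoints: 44.5, 54.5, 64.5, 74.5, 84.5, 94.5
n = 136, Σfm = 8822, mean = 64.8676
Σfm² = 606944
Σf(m − x̄)² = Σfm² − (Σfm)²/n = 606944 − 8822²/136 = 34681.6176
Population variance = 34681.6176 / 136 = 255.0119
Standard deviation = √255.0119 = 15.9691

15.969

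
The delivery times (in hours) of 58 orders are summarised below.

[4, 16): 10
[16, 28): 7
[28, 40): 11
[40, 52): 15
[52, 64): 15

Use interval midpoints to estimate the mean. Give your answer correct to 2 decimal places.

37.72

Midpoints: 10, 22, 34, 46, 58
Σfm = 10×10 + 7×22 + 11×34 + 15×46 + 15×58 = 2188
n = Σf = 58
Mean = 2188 / 58 = 37.7241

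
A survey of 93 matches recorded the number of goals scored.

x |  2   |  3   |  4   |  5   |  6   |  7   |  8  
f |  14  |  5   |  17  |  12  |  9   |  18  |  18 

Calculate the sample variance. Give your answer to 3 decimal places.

Values: 2, 3, 4, 5, 6, 7, 8
n = 93, Σfx = 495, mean = 5.3226
Σfx² = 3031
Σf(x − x̄)² = Σfx² − (Σfx)²/n = 3031 − 495²/93 = 396.3226
Sample variance = 396.3226 / 92 = 4.3079

4.308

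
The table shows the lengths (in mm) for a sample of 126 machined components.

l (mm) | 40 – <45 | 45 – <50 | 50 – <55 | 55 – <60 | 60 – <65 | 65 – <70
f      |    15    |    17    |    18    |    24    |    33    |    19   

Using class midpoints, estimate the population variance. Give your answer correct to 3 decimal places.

64.412

Midpoints: 42.5, 47.5, 52.5, 57.5, 62.5, 67.5
n = 126, Σfm = 7115, mean = 56.4683
Σfm² = 409887.5
Σf(m − x̄)² = Σfm² − (Σfm)²/n = 409887.5 − 7115²/126 = 8115.8730
Population variance = 8115.8730 / 126 = 64.4117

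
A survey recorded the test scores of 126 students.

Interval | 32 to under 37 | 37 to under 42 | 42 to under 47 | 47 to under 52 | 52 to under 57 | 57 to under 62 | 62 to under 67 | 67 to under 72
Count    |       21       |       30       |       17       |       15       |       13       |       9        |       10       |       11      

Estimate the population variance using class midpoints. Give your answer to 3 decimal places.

125.254

Midpoints: 34.5, 39.5, 44.5, 49.5, 54.5, 59.5, 64.5, 69.5
n = 126, Σfm = 6062, mean = 48.1111
Σfm² = 307431.5
Σf(m − x̄)² = Σfm² − (Σfm)²/n = 307431.5 − 6062²/126 = 15781.9444
Population variance = 15781.9444 / 126 = 125.2535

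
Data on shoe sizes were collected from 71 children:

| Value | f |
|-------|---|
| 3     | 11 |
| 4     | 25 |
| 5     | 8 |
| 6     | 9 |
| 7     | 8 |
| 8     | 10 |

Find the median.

4

Cumulative frequencies: 11, 36, 44, 53, 61, 71
n = 71, so the median is the value in position (n+1)/2 = 36.
Position 36 falls at value 4.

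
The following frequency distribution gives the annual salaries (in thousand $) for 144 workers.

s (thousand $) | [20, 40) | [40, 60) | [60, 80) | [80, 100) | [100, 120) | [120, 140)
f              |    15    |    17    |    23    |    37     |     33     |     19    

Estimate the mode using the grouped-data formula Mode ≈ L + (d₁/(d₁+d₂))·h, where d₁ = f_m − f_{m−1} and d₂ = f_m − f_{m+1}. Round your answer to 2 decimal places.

95.56

Modal class: [80, 100) (highest frequency 37).
d₁ = 37 − 23 = 14, d₂ = 37 − 33 = 4
Mode ≈ 80 + (14/(14+4)) × 20 = 80 + 15.5556 = 95.5556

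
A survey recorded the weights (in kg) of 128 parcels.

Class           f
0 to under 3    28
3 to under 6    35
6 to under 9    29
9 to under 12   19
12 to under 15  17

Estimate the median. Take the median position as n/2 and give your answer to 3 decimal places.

Cumulative frequencies: 28, 63, 92, 111, 128
n = 128; position = n/2 = 64.
This falls in the class 6 to under 9: L = 6, F = 63, f = 29, h = 3.
Median ≈ 6 + ((64 − 63) / 29) × 3 = 6.1034

6.103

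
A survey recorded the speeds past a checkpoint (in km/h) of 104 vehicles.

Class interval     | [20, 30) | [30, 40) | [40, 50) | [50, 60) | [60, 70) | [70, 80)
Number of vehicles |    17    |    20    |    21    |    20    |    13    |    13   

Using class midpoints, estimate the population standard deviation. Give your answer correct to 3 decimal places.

16.046

Midpoints: 25, 35, 45, 55, 65, 75
n = 104, Σfm = 4990, mean = 47.9808
Σfm² = 266200
Σf(m − x̄)² = Σfm² − (Σfm)²/n = 266200 − 4990²/104 = 26775.9615
Population variance = 26775.9615 / 104 = 257.4612
Standard deviation = √257.4612 = 16.0456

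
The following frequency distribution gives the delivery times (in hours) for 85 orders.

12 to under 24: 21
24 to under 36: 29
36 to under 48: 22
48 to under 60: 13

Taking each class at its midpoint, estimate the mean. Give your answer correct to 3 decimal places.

Midpoints: 18, 30, 42, 54
Σfm = 21×18 + 29×30 + 22×42 + 13×54 = 2874
n = Σf = 85
Mean = 2874 / 85 = 33.8118

33.812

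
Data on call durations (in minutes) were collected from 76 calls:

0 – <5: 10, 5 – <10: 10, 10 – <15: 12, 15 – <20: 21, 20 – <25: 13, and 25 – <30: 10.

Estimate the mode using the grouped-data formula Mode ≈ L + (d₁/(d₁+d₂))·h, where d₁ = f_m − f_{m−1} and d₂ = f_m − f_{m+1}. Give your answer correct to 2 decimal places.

Modal class: 15 – <20 (highest frequency 21).
d₁ = 21 − 12 = 9, d₂ = 21 − 13 = 8
Mode ≈ 15 + (9/(9+8)) × 5 = 15 + 2.6471 = 17.6471

17.65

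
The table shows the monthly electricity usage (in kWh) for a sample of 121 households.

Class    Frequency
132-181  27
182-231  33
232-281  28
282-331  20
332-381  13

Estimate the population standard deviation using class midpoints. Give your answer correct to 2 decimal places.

Midpoints: 156.5, 206.5, 256.5, 306.5, 356.5
n = 121, Σfm = 28986.5, mean = 239.5579
Σfm² = 7441712.25
Σf(m − x̄)² = Σfm² − (Σfm)²/n = 7441712.25 − 28986.5²/121 = 497768.5950
Population variance = 497768.5950 / 121 = 4113.7900
Standard deviation = √4113.7900 = 64.1388

64.14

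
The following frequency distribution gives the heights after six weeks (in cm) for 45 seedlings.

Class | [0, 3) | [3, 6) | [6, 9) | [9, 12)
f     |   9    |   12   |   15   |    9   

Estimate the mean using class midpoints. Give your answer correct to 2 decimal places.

6.10

Midpoints: 1.5, 4.5, 7.5, 10.5
Σfm = 9×1.5 + 12×4.5 + 15×7.5 + 9×10.5 = 274.5
n = Σf = 45
Mean = 274.5 / 45 = 6.1000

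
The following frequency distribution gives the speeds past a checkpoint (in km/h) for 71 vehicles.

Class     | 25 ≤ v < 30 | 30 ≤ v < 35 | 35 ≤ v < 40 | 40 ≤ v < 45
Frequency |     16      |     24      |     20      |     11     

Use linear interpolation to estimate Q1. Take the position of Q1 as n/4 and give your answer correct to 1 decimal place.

30.4

Cumulative frequencies: 16, 40, 60, 71
n = 71; position = n/4 = 17.75.
This falls in the class 30 ≤ v < 35: L = 30, F = 16, f = 24, h = 5.
Lower quartile ≈ 30 + ((17.75 − 16) / 24) × 5 = 30.3646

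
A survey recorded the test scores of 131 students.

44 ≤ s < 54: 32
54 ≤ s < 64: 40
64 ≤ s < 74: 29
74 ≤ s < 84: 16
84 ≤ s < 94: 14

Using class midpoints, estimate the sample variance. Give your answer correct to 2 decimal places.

Midpoints: 49, 59, 69, 79, 89
n = 131, Σfm = 8439, mean = 64.4198
Σfm² = 564891
Σf(m − x̄)² = Σfm² − (Σfm)²/n = 564891 − 8439²/131 = 21251.9084
Sample variance = 21251.9084 / 130 = 163.4762

163.48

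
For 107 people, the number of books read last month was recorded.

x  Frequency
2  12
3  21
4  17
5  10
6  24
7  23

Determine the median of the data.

5

Cumulative frequencies: 12, 33, 50, 60, 84, 107
n = 107, so the median is the value in position (n+1)/2 = 54.
Position 54 falls at value 5.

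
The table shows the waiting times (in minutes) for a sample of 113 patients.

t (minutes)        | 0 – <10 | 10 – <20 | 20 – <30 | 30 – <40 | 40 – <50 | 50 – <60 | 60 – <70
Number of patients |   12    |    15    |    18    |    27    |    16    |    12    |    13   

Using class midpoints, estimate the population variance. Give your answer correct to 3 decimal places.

324.583

Midpoints: 5, 15, 25, 35, 45, 55, 65
n = 113, Σfm = 3905, mean = 34.5575
Σfm² = 171625
Σf(m − x̄)² = Σfm² − (Σfm)²/n = 171625 − 3905²/113 = 36677.8761
Population variance = 36677.8761 / 113 = 324.5830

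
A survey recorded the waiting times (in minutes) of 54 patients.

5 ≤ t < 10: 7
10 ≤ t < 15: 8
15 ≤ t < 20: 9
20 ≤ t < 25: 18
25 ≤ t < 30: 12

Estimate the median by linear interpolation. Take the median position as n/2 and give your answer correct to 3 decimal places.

20.833

Cumulative frequencies: 7, 15, 24, 42, 54
n = 54; position = n/2 = 27.
This falls in the class 20 ≤ t < 25: L = 20, F = 24, f = 18, h = 5.
Median ≈ 20 + ((27 − 24) / 18) × 5 = 20.8333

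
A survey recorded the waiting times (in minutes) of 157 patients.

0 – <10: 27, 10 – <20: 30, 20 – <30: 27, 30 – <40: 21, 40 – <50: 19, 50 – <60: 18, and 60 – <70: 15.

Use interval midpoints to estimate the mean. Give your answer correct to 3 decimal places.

30.669

Midpoints: 5, 15, 25, 35, 45, 55, 65
Σfm = 27×5 + 30×15 + 27×25 + 21×35 + 19×45 + 18×55 + 15×65 = 4815
n = Σf = 157
Mean = 4815 / 157 = 30.6688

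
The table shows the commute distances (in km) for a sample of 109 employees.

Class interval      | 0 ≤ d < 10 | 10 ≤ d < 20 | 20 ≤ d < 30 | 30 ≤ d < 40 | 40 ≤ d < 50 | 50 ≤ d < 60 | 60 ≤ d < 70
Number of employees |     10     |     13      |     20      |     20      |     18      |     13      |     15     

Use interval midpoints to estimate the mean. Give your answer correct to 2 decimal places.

Midpoints: 5, 15, 25, 35, 45, 55, 65
Σfm = 10×5 + 13×15 + 20×25 + 20×35 + 18×45 + 13×55 + 15×65 = 3945
n = Σf = 109
Mean = 3945 / 109 = 36.1927

36.19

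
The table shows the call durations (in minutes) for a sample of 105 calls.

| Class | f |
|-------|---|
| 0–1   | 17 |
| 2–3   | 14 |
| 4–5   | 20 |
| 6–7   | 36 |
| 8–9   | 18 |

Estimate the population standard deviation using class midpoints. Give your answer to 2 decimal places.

Midpoints: 0.5, 2.5, 4.5, 6.5, 8.5
n = 105, Σfm = 520.5, mean = 4.9571
Σfm² = 3318.25
Σf(m − x̄)² = Σfm² − (Σfm)²/n = 3318.25 − 520.5²/105 = 738.0571
Population variance = 738.0571 / 105 = 7.0291
Standard deviation = √7.0291 = 2.6512

2.65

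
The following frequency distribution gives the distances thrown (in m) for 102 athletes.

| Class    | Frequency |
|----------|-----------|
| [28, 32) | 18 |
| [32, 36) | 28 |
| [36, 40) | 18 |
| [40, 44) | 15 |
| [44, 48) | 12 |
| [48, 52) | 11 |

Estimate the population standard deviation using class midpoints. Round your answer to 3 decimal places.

6.403

Midpoints: 30, 34, 38, 42, 46, 50
n = 102, Σfm = 3908, mean = 38.3137
Σfm² = 153912
Σf(m − x̄)² = Σfm² − (Σfm)²/n = 153912 − 3908²/102 = 4181.9608
Population variance = 4181.9608 / 102 = 40.9996
Standard deviation = √40.9996 = 6.4031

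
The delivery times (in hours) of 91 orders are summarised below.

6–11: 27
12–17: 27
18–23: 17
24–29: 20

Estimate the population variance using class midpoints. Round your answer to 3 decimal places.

45.142

Midpoints: 8.5, 14.5, 20.5, 26.5
n = 91, Σfm = 1499.5, mean = 16.4780
Σfm² = 28816.75
Σf(m − x̄)² = Σfm² − (Σfm)²/n = 28816.75 − 1499.5²/91 = 4107.9560
Population variance = 4107.9560 / 91 = 45.1424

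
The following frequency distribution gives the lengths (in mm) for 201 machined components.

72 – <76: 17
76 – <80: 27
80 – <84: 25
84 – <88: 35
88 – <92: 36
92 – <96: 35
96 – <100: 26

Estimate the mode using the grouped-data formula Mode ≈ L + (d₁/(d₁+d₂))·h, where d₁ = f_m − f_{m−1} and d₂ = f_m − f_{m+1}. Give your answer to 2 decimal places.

Modal class: 88 – <92 (highest frequency 36).
d₁ = 36 − 35 = 1, d₂ = 36 − 35 = 1
Mode ≈ 88 + (1/(1+1)) × 4 = 88 + 2.0000 = 90.0000

90.00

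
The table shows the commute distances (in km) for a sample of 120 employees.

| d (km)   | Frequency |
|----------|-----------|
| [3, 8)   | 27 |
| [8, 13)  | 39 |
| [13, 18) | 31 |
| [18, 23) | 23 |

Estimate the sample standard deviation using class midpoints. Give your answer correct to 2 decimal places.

Midpoints: 5.5, 10.5, 15.5, 20.5
n = 120, Σfm = 1510, mean = 12.5833
Σfm² = 22230
Σf(m − x̄)² = Σfm² − (Σfm)²/n = 22230 − 1510²/120 = 3229.1667
Sample variance = 3229.1667 / 119 = 27.1359
Standard deviation = √27.1359 = 5.2092

5.21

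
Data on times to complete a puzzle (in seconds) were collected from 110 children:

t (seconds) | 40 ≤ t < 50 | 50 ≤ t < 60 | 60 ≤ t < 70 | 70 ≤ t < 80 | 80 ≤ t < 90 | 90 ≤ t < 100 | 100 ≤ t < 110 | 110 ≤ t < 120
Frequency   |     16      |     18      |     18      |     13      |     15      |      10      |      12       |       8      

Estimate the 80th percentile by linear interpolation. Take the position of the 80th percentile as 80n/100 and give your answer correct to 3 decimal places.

Cumulative frequencies: 16, 34, 52, 65, 80, 90, 102, 110
n = 110; position = 80n/100 = 88.
This falls in the class 90 ≤ t < 100: L = 90, F = 80, f = 10, h = 10.
80th percentile ≈ 90 + ((88 − 80) / 10) × 10 = 98.0000

98.000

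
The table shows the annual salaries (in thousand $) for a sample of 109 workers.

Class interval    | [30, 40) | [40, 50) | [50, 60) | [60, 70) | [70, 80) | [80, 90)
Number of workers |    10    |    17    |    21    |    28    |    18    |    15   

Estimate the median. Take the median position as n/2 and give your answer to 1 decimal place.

Cumulative frequencies: 10, 27, 48, 76, 94, 109
n = 109; position = n/2 = 54.5.
This falls in the class [60, 70): L = 60, F = 48, f = 28, h = 10.
Median ≈ 60 + ((54.5 − 48) / 28) × 10 = 62.3214

62.3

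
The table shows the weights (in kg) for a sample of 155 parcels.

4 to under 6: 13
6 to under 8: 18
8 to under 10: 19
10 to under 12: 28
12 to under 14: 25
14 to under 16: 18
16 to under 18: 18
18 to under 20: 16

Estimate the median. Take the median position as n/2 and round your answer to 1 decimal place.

Cumulative frequencies: 13, 31, 50, 78, 103, 121, 139, 155
n = 155; position = n/2 = 77.5.
This falls in the class 10 to under 12: L = 10, F = 50, f = 28, h = 2.
Median ≈ 10 + ((77.5 − 50) / 28) × 2 = 11.9643

12.0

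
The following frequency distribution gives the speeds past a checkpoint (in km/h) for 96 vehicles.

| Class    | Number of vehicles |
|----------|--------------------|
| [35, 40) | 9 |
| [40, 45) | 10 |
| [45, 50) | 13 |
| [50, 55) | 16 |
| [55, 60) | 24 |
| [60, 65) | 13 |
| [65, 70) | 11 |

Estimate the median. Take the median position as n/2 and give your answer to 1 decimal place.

Cumulative frequencies: 9, 19, 32, 48, 72, 85, 96
n = 96; position = n/2 = 48.
This falls in the class [50, 55): L = 50, F = 32, f = 16, h = 5.
Median ≈ 50 + ((48 − 32) / 16) × 5 = 55.0000

55.0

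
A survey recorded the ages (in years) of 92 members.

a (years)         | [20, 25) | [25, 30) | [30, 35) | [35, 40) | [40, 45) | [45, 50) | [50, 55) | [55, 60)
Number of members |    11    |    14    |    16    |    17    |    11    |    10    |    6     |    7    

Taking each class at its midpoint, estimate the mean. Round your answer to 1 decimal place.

37.5

Midpoints: 22.5, 27.5, 32.5, 37.5, 42.5, 47.5, 52.5, 57.5
Σfm = 11×22.5 + 14×27.5 + 16×32.5 + 17×37.5 + 11×42.5 + 10×47.5 + 6×52.5 + 7×57.5 = 3450
n = Σf = 92
Mean = 3450 / 92 = 37.5000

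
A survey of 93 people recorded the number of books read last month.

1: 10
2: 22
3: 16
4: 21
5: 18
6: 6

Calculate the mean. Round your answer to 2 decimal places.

Values: 1, 2, 3, 4, 5, 6
Σfx = 10×1 + 22×2 + 16×3 + 21×4 + 18×5 + 6×6 = 312
n = Σf = 93
Mean = 312 / 93 = 3.3548

3.35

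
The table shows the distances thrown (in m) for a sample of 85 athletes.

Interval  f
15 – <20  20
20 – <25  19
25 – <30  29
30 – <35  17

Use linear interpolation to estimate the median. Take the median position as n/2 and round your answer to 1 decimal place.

Cumulative frequencies: 20, 39, 68, 85
n = 85; position = n/2 = 42.5.
This falls in the class 25 – <30: L = 25, F = 39, f = 29, h = 5.
Median ≈ 25 + ((42.5 − 39) / 29) × 5 = 25.6034

25.6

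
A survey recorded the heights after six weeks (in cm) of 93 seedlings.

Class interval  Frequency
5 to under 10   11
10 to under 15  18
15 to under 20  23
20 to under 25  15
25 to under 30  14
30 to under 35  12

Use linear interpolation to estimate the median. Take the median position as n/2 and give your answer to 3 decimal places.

Cumulative frequencies: 11, 29, 52, 67, 81, 93
n = 93; position = n/2 = 46.5.
This falls in the class 15 to under 20: L = 15, F = 29, f = 23, h = 5.
Median ≈ 15 + ((46.5 − 29) / 23) × 5 = 18.8043

18.804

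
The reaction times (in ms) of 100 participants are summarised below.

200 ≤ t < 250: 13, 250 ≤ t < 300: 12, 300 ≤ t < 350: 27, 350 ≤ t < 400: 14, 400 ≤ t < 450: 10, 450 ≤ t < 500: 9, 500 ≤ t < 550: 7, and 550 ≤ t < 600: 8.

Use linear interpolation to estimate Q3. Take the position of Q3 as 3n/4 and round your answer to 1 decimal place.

445.0

Cumulative frequencies: 13, 25, 52, 66, 76, 85, 92, 100
n = 100; position = 3n/4 = 75.
This falls in the class 400 ≤ t < 450: L = 400, F = 66, f = 10, h = 50.
Upper quartile ≈ 400 + ((75 − 66) / 10) × 50 = 445.0000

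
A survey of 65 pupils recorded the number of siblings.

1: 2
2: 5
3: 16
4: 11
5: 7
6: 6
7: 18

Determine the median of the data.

4

Cumulative frequencies: 2, 7, 23, 34, 41, 47, 65
n = 65, so the median is the value in position (n+1)/2 = 33.
Position 33 falls at value 4.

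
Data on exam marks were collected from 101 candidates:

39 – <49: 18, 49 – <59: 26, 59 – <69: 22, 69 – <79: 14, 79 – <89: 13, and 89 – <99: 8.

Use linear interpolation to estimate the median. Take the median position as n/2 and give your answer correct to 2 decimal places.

61.95

Cumulative frequencies: 18, 44, 66, 80, 93, 101
n = 101; position = n/2 = 50.5.
This falls in the class 59 – <69: L = 59, F = 44, f = 22, h = 10.
Median ≈ 59 + ((50.5 − 44) / 22) × 10 = 61.9545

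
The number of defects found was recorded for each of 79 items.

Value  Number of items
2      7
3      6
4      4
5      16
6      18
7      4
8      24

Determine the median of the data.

Cumulative frequencies: 7, 13, 17, 33, 51, 55, 79
n = 79, so the median is the value in position (n+1)/2 = 40.
Position 40 falls at value 6.

6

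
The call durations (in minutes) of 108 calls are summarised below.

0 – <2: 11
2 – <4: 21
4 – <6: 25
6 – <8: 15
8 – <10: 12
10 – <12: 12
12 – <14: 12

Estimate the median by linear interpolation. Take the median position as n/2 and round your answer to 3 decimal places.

Cumulative frequencies: 11, 32, 57, 72, 84, 96, 108
n = 108; position = n/2 = 54.
This falls in the class 4 – <6: L = 4, F = 32, f = 25, h = 2.
Median ≈ 4 + ((54 − 32) / 25) × 2 = 5.7600

5.760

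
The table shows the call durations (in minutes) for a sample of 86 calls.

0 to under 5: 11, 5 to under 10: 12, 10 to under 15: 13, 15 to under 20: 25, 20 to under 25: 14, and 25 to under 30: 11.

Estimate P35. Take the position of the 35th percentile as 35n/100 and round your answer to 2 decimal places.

12.73

Cumulative frequencies: 11, 23, 36, 61, 75, 86
n = 86; position = 35n/100 = 30.1.
This falls in the class 10 to under 15: L = 10, F = 23, f = 13, h = 5.
35th percentile ≈ 10 + ((30.1 − 23) / 13) × 5 = 12.7308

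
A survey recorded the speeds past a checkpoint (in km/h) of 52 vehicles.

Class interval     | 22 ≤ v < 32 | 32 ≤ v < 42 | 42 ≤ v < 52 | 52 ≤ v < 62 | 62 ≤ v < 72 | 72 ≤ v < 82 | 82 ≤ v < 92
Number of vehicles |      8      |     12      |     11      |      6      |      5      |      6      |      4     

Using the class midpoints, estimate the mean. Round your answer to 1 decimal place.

51.2

Midpoints: 27, 37, 47, 57, 67, 77, 87
Σfm = 8×27 + 12×37 + 11×47 + 6×57 + 5×67 + 6×77 + 4×87 = 2664
n = Σf = 52
Mean = 2664 / 52 = 51.2308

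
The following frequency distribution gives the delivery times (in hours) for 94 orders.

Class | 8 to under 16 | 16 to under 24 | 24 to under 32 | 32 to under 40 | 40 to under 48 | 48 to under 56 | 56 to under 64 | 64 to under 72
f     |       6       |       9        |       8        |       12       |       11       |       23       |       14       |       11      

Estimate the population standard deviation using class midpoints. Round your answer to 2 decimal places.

Midpoints: 12, 20, 28, 36, 44, 52, 60, 68
n = 94, Σfm = 4176, mean = 44.4255
Σfm² = 211040
Σf(m − x̄)² = Σfm² − (Σfm)²/n = 211040 − 4176²/94 = 25518.9787
Population variance = 25518.9787 / 94 = 271.4785
Standard deviation = √271.4785 = 16.4766

16.48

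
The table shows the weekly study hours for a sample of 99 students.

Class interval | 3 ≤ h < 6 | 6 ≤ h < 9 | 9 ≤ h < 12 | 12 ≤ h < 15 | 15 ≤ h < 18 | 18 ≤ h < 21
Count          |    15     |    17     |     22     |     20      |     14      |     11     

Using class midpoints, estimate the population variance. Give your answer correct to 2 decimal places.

21.85

Midpoints: 4.5, 7.5, 10.5, 13.5, 16.5, 19.5
n = 99, Σfm = 1141.5, mean = 11.5303
Σfm² = 15324.75
Σf(m − x̄)² = Σfm² − (Σfm)²/n = 15324.75 − 1141.5²/99 = 2162.9091
Population variance = 2162.9091 / 99 = 21.8476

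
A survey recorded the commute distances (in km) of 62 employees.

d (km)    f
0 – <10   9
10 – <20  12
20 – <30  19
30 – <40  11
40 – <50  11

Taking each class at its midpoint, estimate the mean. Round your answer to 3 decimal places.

25.484

Midpoints: 5, 15, 25, 35, 45
Σfm = 9×5 + 12×15 + 19×25 + 11×35 + 11×45 = 1580
n = Σf = 62
Mean = 1580 / 62 = 25.4839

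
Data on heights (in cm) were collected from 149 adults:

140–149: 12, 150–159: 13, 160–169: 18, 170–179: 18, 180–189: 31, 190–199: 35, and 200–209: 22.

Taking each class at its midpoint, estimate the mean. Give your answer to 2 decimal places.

Midpoints: 144.5, 154.5, 164.5, 174.5, 184.5, 194.5, 204.5
Σfm = 12×144.5 + 13×154.5 + 18×164.5 + 18×174.5 + 31×184.5 + 35×194.5 + 22×204.5 = 26870.5
n = Σf = 149
Mean = 26870.5 / 149 = 180.3389

180.34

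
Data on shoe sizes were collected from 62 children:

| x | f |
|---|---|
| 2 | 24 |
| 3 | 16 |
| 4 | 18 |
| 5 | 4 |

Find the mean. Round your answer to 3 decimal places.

3.032

Values: 2, 3, 4, 5
Σfx = 24×2 + 16×3 + 18×4 + 4×5 = 188
n = Σf = 62
Mean = 188 / 62 = 3.0323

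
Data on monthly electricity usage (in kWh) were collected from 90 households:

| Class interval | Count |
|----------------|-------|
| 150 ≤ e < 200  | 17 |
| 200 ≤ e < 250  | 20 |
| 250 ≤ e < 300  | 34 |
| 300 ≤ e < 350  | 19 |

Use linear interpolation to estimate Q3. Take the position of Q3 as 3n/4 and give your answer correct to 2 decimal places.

294.85

Cumulative frequencies: 17, 37, 71, 90
n = 90; position = 3n/4 = 67.5.
This falls in the class 250 ≤ e < 300: L = 250, F = 37, f = 34, h = 50.
Upper quartile ≈ 250 + ((67.5 − 37) / 34) × 50 = 294.8529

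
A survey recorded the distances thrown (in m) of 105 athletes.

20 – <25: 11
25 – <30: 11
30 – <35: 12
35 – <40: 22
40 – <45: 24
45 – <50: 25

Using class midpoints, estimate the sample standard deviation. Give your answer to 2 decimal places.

8.18

Midpoints: 22.5, 27.5, 32.5, 37.5, 42.5, 47.5
n = 105, Σfm = 3972.5, mean = 37.8333
Σfm² = 157256.25
Σf(m − x̄)² = Σfm² − (Σfm)²/n = 157256.25 − 3972.5²/105 = 6963.3333
Sample variance = 6963.3333 / 104 = 66.9551
Standard deviation = √66.9551 = 8.1826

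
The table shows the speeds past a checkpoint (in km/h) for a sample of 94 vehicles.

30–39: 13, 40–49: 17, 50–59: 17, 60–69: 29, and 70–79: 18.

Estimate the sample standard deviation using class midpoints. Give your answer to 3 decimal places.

13.314

Midpoints: 34.5, 44.5, 54.5, 64.5, 74.5
n = 94, Σfm = 5343, mean = 56.8404
Σfm² = 320183.5
Σf(m − x̄)² = Σfm² − (Σfm)²/n = 320183.5 − 5343²/94 = 16485.1064
Sample variance = 16485.1064 / 93 = 177.2592
Standard deviation = √177.2592 = 13.3139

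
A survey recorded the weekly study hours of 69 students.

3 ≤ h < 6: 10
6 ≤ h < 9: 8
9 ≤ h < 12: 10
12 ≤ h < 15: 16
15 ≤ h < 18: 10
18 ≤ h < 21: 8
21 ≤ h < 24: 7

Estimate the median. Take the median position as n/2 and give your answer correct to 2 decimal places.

13.22

Cumulative frequencies: 10, 18, 28, 44, 54, 62, 69
n = 69; position = n/2 = 34.5.
This falls in the class 12 ≤ h < 15: L = 12, F = 28, f = 16, h = 3.
Median ≈ 12 + ((34.5 − 28) / 16) × 3 = 13.2188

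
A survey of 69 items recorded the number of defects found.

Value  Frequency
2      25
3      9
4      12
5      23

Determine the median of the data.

Cumulative frequencies: 25, 34, 46, 69
n = 69, so the median is the value in position (n+1)/2 = 35.
Position 35 falls at value 4.

4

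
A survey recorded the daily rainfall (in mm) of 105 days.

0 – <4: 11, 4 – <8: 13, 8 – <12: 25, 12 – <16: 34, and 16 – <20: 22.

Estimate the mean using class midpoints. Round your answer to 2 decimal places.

Midpoints: 2, 6, 10, 14, 18
Σfm = 11×2 + 13×6 + 25×10 + 34×14 + 22×18 = 1222
n = Σf = 105
Mean = 1222 / 105 = 11.6381

11.64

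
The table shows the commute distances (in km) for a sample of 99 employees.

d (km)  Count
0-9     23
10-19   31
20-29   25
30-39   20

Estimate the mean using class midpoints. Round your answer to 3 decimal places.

18.742

Midpoints: 4.5, 14.5, 24.5, 34.5
Σfm = 23×4.5 + 31×14.5 + 25×24.5 + 20×34.5 = 1855.5
n = Σf = 99
Mean = 1855.5 / 99 = 18.7424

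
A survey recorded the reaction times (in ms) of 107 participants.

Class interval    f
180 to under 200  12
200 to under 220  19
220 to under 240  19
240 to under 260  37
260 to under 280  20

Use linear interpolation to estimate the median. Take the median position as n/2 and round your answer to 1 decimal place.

241.9

Cumulative frequencies: 12, 31, 50, 87, 107
n = 107; position = n/2 = 53.5.
This falls in the class 240 to under 260: L = 240, F = 50, f = 37, h = 20.
Median ≈ 240 + ((53.5 − 50) / 37) × 20 = 241.8919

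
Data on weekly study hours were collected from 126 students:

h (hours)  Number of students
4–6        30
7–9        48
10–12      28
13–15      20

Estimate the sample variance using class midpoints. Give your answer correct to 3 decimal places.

Midpoints: 5, 8, 11, 14
n = 126, Σfm = 1122, mean = 8.9048
Σfm² = 11130
Σf(m − x̄)² = Σfm² − (Σfm)²/n = 11130 − 1122²/126 = 1138.8571
Sample variance = 1138.8571 / 125 = 9.1109

9.111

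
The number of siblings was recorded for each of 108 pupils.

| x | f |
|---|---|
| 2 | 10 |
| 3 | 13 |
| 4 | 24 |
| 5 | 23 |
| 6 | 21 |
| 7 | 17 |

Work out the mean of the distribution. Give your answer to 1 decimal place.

4.8

Values: 2, 3, 4, 5, 6, 7
Σfx = 10×2 + 13×3 + 24×4 + 23×5 + 21×6 + 17×7 = 515
n = Σf = 108
Mean = 515 / 108 = 4.7685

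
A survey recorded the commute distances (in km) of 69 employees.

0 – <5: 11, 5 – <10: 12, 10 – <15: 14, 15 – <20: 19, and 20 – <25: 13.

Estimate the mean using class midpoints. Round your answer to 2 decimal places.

13.30

Midpoints: 2.5, 7.5, 12.5, 17.5, 22.5
Σfm = 11×2.5 + 12×7.5 + 14×12.5 + 19×17.5 + 13×22.5 = 917.5
n = Σf = 69
Mean = 917.5 / 69 = 13.2971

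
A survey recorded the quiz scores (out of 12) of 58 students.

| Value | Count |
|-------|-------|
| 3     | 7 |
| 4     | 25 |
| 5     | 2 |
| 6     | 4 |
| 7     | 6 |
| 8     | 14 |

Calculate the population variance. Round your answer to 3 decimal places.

3.462

Values: 3, 4, 5, 6, 7, 8
n = 58, Σfx = 309, mean = 5.3276
Σfx² = 1847
Σf(x − x̄)² = Σfx² − (Σfx)²/n = 1847 − 309²/58 = 200.7759
Population variance = 200.7759 / 58 = 3.4617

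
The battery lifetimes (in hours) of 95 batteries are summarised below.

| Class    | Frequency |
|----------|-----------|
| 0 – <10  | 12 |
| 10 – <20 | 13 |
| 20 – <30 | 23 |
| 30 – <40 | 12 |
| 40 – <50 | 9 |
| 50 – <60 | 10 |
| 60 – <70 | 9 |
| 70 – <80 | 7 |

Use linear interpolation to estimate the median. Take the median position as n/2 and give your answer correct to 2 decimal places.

Cumulative frequencies: 12, 25, 48, 60, 69, 79, 88, 95
n = 95; position = n/2 = 47.5.
This falls in the class 20 – <30: L = 20, F = 25, f = 23, h = 10.
Median ≈ 20 + ((47.5 − 25) / 23) × 10 = 29.7826

29.78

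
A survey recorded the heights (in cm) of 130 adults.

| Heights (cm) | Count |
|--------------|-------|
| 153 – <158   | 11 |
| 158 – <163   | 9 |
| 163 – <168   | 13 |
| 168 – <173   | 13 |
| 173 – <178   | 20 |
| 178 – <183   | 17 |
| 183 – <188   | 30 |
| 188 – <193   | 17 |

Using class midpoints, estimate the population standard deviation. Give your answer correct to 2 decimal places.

10.83

Midpoints: 155.5, 160.5, 165.5, 170.5, 175.5, 180.5, 185.5, 190.5
n = 130, Σfm = 22905, mean = 176.1923
Σfm² = 4050922.5
Σf(m − x̄)² = Σfm² − (Σfm)²/n = 4050922.5 − 22905²/130 = 15237.6923
Population variance = 15237.6923 / 130 = 117.2130
Standard deviation = √117.2130 = 10.8265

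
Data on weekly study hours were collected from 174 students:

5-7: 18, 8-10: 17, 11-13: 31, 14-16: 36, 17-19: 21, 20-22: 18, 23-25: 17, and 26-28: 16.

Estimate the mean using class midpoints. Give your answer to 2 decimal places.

15.91

Midpoints: 6, 9, 12, 15, 18, 21, 24, 27
Σfm = 18×6 + 17×9 + 31×12 + 36×15 + 21×18 + 18×21 + 17×24 + 16×27 = 2769
n = Σf = 174
Mean = 2769 / 174 = 15.9138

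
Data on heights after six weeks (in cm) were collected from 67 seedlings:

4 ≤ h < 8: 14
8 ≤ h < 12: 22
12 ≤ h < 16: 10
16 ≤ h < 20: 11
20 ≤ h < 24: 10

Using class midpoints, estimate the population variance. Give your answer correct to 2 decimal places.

Midpoints: 6, 10, 14, 18, 22
n = 67, Σfm = 862, mean = 12.8657
Σfm² = 13068
Σf(m − x̄)² = Σfm² − (Σfm)²/n = 13068 − 862²/67 = 1977.7910
Population variance = 1977.7910 / 67 = 29.5193

29.52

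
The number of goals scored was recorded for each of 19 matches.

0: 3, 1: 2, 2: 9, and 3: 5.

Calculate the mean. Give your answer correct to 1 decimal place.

1.8

Values: 0, 1, 2, 3
Σfx = 3×0 + 2×1 + 9×2 + 5×3 = 35
n = Σf = 19
Mean = 35 / 19 = 1.8421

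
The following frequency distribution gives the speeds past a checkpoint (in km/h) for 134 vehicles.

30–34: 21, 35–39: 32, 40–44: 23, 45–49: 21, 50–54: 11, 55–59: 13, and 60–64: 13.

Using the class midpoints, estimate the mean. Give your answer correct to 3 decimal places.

Midpoints: 32, 37, 42, 47, 52, 57, 62
Σfm = 21×32 + 32×37 + 23×42 + 21×47 + 11×52 + 13×57 + 13×62 = 5928
n = Σf = 134
Mean = 5928 / 134 = 44.2388

44.239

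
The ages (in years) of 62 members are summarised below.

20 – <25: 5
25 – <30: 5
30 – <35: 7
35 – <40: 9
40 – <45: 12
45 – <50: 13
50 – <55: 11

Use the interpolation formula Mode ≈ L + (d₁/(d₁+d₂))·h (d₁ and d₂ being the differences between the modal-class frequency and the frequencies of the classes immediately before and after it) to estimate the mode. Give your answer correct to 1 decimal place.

Modal class: 45 – <50 (highest frequency 13).
d₁ = 13 − 12 = 1, d₂ = 13 − 11 = 2
Mode ≈ 45 + (1/(1+2)) × 5 = 45 + 1.6667 = 46.6667

46.7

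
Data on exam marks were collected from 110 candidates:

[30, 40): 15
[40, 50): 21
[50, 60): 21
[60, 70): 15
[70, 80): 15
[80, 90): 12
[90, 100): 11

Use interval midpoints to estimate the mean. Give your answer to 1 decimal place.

Midpoints: 35, 45, 55, 65, 75, 85, 95
Σfm = 15×35 + 21×45 + 21×55 + 15×65 + 15×75 + 12×85 + 11×95 = 6790
n = Σf = 110
Mean = 6790 / 110 = 61.7273

61.7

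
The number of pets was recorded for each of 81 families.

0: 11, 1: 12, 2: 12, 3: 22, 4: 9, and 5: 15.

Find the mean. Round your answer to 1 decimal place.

Values: 0, 1, 2, 3, 4, 5
Σfx = 11×0 + 12×1 + 12×2 + 22×3 + 9×4 + 15×5 = 213
n = Σf = 81
Mean = 213 / 81 = 2.6296

2.6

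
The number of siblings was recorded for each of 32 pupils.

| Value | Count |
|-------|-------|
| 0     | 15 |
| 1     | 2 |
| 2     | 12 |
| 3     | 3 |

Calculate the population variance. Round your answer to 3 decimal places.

1.210

Values: 0, 1, 2, 3
n = 32, Σfx = 35, mean = 1.0938
Σfx² = 77
Σf(x − x̄)² = Σfx² − (Σfx)²/n = 77 − 35²/32 = 38.7188
Population variance = 38.7188 / 32 = 1.2100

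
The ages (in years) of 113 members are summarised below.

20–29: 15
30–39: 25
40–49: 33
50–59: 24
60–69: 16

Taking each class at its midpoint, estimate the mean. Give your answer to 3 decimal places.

44.588

Midpoints: 24.5, 34.5, 44.5, 54.5, 64.5
Σfm = 15×24.5 + 25×34.5 + 33×44.5 + 24×54.5 + 16×64.5 = 5038.5
n = Σf = 113
Mean = 5038.5 / 113 = 44.5885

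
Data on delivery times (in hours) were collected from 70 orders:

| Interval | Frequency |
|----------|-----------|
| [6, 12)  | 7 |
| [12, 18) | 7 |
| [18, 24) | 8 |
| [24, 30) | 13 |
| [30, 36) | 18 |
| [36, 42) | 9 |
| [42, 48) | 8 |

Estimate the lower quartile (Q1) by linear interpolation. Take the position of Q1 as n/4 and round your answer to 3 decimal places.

Cumulative frequencies: 7, 14, 22, 35, 53, 62, 70
n = 70; position = n/4 = 17.5.
This falls in the class [18, 24): L = 18, F = 14, f = 8, h = 6.
Lower quartile ≈ 18 + ((17.5 − 14) / 8) × 6 = 20.6250

20.625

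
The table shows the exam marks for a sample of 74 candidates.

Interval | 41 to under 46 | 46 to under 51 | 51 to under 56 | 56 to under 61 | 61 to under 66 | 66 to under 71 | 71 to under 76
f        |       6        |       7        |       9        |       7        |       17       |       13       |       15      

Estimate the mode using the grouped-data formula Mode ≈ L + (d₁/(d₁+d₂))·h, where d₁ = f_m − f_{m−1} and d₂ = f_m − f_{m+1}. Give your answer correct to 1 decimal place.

Modal class: 61 to under 66 (highest frequency 17).
d₁ = 17 − 7 = 10, d₂ = 17 − 13 = 4
Mode ≈ 61 + (10/(10+4)) × 5 = 61 + 3.5714 = 64.5714

64.6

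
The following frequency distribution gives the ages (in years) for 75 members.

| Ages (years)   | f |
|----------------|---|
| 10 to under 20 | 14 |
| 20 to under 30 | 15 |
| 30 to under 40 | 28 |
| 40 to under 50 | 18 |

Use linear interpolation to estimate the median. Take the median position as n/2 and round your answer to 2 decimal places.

33.04

Cumulative frequencies: 14, 29, 57, 75
n = 75; position = n/2 = 37.5.
This falls in the class 30 to under 40: L = 30, F = 29, f = 28, h = 10.
Median ≈ 30 + ((37.5 − 29) / 28) × 10 = 33.0357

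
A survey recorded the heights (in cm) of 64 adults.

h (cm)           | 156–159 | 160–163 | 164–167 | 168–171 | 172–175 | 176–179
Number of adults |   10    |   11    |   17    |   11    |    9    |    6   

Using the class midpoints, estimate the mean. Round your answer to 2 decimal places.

Midpoints: 157.5, 161.5, 165.5, 169.5, 173.5, 177.5
Σfm = 10×157.5 + 11×161.5 + 17×165.5 + 11×169.5 + 9×173.5 + 6×177.5 = 10656
n = Σf = 64
Mean = 10656 / 64 = 166.5000

166.50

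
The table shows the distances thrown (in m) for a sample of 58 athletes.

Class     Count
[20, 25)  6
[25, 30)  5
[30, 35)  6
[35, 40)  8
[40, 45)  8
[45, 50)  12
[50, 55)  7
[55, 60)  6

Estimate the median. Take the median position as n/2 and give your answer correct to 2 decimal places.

42.50

Cumulative frequencies: 6, 11, 17, 25, 33, 45, 52, 58
n = 58; position = n/2 = 29.
This falls in the class [40, 45): L = 40, F = 25, f = 8, h = 5.
Median ≈ 40 + ((29 − 25) / 8) × 5 = 42.5000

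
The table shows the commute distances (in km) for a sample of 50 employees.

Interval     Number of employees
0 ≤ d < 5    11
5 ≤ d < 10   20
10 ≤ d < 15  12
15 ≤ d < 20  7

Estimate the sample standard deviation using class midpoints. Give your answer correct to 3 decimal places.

4.871

Midpoints: 2.5, 7.5, 12.5, 17.5
n = 50, Σfm = 450, mean = 9.0000
Σfm² = 5212.5
Σf(m − x̄)² = Σfm² − (Σfm)²/n = 5212.5 − 450²/50 = 1162.5000
Sample variance = 1162.5000 / 49 = 23.7245
Standard deviation = √23.7245 = 4.8708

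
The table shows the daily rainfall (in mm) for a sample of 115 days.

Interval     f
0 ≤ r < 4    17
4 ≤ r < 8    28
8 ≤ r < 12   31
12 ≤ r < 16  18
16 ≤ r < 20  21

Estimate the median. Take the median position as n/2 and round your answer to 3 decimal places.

9.613

Cumulative frequencies: 17, 45, 76, 94, 115
n = 115; position = n/2 = 57.5.
This falls in the class 8 ≤ r < 12: L = 8, F = 45, f = 31, h = 4.
Median ≈ 8 + ((57.5 − 45) / 31) × 4 = 9.6129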